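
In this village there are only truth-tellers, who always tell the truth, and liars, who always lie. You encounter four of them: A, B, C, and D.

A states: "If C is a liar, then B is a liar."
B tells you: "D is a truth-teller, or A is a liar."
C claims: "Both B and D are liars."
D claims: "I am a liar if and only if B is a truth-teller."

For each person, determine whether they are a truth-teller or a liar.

A: truth-teller, B: liar, C: truth-teller, D: liar

Consider A. Suppose A is a liar.
Then no assignment of the remaining roles makes every statement match its speaker's type — contradiction.
So A is a truth-teller.
Consider B. Suppose B is a truth-teller.
Then whichever role D has, D's statement has the wrong truth value — contradiction.
So B is a liar.
Consider C. Suppose C is a liar.
Then no assignment of the remaining roles makes every statement match its speaker's type — contradiction.
So C is a truth-teller.
Consider D. Suppose D is a truth-teller.
Then B's statement comes out true, contradicting B being a liar.
So D is a liar.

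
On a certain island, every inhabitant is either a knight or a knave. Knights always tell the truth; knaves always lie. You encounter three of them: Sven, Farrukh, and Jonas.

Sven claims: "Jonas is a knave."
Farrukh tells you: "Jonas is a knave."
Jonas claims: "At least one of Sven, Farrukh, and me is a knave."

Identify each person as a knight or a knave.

Consider Sven. Suppose Sven is a knight.
Then no assignment of the remaining roles makes every statement match its speaker's type — contradiction.
So Sven is a knave.
With that fixed, Jonas's statement is true, so Jonas is a knight.
With that fixed, Farrukh's statement is false, so Farrukh is a knave.

Sven: knave, Farrukh: knave, Jonas: knight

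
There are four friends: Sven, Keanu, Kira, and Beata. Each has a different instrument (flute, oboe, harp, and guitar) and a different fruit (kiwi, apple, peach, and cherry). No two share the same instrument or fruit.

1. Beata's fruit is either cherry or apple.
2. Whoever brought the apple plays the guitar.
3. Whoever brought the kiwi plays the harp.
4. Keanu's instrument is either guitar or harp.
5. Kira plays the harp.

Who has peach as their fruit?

Clue 1 rules out Beata for the one with fruit peach.
With clues 1–4, Keanu is impossible for the one with fruit peach.
With clues 1–5, Kira is impossible for the one with fruit peach.
That leaves Sven.

Sven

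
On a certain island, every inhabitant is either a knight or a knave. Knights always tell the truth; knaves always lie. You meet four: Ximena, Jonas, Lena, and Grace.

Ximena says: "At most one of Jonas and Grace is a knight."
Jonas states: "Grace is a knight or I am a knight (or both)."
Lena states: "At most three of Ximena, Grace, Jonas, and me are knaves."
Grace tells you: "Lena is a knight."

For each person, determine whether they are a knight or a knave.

Ximena: knave, Jonas: knight, Lena: knight, Grace: knight

Consider Ximena. Suppose Ximena is a knight.
Then no assignment of the remaining roles makes every statement match its speaker's type — contradiction.
So Ximena is a knave.
Consider Jonas. Suppose Jonas is a knave.
Then Ximena's statement comes out true, contradicting Ximena being a knave.
So Jonas is a knight.
With that fixed, Lena's statement is true, so Lena is a knight.
With that fixed, Grace's statement is true, so Grace is a knight.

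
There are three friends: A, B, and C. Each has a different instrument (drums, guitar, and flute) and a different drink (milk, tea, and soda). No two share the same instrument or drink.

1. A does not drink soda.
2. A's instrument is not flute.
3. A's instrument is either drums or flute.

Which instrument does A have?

With clues 1–2, flute is impossible for A's instrument.
With clues 1–3, guitar is impossible for A's instrument.
That leaves drums.

drums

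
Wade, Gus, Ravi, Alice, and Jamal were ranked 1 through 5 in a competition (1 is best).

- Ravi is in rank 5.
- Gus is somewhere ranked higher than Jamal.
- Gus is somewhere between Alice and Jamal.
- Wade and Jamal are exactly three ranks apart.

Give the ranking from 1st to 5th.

Wade, Alice, Gus, Jamal, Ravi

From clue 1: Ravi → rank 5.
From clues 1–2: Gus is in {1,2,3}.
From clues 1–3: Gus is in {2,3}.
From clues 1–4: Wade → rank 1, Alice → rank 2, Gus → rank 3, Jamal → rank 4.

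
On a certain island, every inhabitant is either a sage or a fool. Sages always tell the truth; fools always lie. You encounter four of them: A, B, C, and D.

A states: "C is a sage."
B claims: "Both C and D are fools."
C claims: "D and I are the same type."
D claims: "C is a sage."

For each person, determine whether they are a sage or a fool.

A: sage, B: fool, C: sage, D: sage

Consider A. Suppose A is a fool.
Then no assignment of the remaining roles makes every statement match its speaker's type — contradiction.
So A is a sage.
Consider B. Suppose B is a sage.
Then no assignment of the remaining roles makes every statement match its speaker's type — contradiction.
So B is a fool.
Consider C. Suppose C is a fool.
Then A's statement comes out false, contradicting A being a sage.
So C is a sage.
With that fixed, D's statement is true, so D is a sage.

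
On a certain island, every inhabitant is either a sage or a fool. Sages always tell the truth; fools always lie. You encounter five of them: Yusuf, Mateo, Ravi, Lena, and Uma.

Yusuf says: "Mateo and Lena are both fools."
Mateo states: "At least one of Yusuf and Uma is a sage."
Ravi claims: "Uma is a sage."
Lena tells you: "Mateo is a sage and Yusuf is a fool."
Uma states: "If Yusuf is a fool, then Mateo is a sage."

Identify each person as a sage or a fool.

Yusuf: fool, Mateo: sage, Ravi: sage, Lena: sage, Uma: sage

Consider Yusuf. Suppose Yusuf is a sage.
Then no assignment of the remaining roles makes every statement match its speaker's type — contradiction.
So Yusuf is a fool.
Consider Mateo. Suppose Mateo is a fool.
Then no assignment of the remaining roles makes every statement match its speaker's type — contradiction.
So Mateo is a sage.
With that fixed, Lena's statement is true, so Lena is a sage.
With that fixed, Uma's statement is true, so Uma is a sage.
With that fixed, Ravi's statement is true, so Ravi is a sage.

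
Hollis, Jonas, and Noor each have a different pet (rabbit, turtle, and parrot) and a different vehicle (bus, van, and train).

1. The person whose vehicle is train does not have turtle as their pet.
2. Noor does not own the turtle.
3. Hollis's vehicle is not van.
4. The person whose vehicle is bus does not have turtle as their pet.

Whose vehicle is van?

Jonas

With clues 1–3, Hollis is impossible for the one with vehicle van.
With clues 1–4, Noor is impossible for the one with vehicle van.
That leaves Jonas.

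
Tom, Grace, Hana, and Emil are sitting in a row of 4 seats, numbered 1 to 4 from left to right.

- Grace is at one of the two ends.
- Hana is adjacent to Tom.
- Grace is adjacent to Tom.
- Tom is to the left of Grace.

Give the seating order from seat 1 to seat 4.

From clue 1: Grace is in {1,4}.
From clues 1–3: Tom is in {2,3}.
From clues 1–4: Emil → seat 1, Hana → seat 2, Tom → seat 3, Grace → seat 4.

Emil, Hana, Tom, Grace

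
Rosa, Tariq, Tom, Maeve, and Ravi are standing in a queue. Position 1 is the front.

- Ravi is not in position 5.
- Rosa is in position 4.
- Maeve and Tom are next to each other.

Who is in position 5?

Tariq

With clue 1, Ravi is ruled out for position 5.
With clues 1–2, Rosa is ruled out for position 5.
With clues 1–3, Maeve and Tom are ruled out for position 5.
So position 5 is Tariq.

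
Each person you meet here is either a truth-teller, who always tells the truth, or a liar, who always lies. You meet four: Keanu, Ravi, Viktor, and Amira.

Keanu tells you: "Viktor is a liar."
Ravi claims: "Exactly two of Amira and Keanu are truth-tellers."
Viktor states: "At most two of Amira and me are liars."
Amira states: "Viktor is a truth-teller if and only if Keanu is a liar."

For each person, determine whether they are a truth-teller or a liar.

Regardless of anyone's role, Viktor's statement is true, so Viktor is a truth-teller.
With that fixed, Keanu's statement is false, so Keanu is a liar.
With that fixed, Ravi's statement is false, so Ravi is a liar.
With that fixed, Amira's statement is true, so Amira is a truth-teller.

Keanu: liar, Ravi: liar, Viktor: truth-teller, Amira: truth-teller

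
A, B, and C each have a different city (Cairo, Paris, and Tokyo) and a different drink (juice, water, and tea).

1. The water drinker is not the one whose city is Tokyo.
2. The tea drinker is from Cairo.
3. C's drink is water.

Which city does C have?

With clues 1–3, Cairo and Tokyo are impossible for C's city.
That leaves Paris.

Paris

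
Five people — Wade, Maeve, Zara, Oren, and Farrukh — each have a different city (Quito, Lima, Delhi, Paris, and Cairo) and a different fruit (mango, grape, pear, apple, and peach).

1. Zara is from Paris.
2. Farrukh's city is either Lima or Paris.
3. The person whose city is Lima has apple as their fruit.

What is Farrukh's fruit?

apple

With clues 1–3, grape, mango, peach, and pear are impossible for Farrukh's fruit.
That leaves apple.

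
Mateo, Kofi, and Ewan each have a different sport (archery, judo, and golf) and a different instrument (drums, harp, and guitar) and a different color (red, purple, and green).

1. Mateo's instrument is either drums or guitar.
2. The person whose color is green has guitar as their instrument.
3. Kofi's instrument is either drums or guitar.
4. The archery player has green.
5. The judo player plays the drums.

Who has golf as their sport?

Ewan

With clues 1–5, Kofi and Mateo are impossible for the one with sport golf.
That leaves Ewan.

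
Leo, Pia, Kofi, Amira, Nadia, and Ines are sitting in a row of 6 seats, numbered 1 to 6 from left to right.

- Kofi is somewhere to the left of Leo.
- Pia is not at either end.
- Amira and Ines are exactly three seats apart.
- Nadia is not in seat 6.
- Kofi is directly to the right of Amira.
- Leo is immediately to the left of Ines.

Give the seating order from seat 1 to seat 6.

From clue 1: Leo is in {2,3,4,5,6}.
From clues 1–2: Pia is in {2,3,4,5}.
From clues 1–4: Leo is in {2,4,5,6}.
From clues 1–5: Leo is in {5,6}.
From clues 1–6: Nadia → seat 1, Pia → seat 2, Amira → seat 3, Kofi → seat 4, Leo → seat 5, Ines → seat 6.

Nadia, Pia, Amira, Kofi, Leo, Ines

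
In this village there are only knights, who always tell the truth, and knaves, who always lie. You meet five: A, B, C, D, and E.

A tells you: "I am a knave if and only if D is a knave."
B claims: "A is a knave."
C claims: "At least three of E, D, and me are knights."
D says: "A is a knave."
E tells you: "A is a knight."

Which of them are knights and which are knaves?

Consider A. Suppose A is a knight.
Then no assignment of the remaining roles makes every statement match its speaker's type — contradiction.
So A is a knave.
With that fixed, B's statement is true, so B is a knight.
With that fixed, D's statement is true, so D is a knight.
With that fixed, E's statement is false, so E is a knave.
With that fixed, C's statement is false, so C is a knave.

A: knave, B: knight, C: knave, D: knight, E: knave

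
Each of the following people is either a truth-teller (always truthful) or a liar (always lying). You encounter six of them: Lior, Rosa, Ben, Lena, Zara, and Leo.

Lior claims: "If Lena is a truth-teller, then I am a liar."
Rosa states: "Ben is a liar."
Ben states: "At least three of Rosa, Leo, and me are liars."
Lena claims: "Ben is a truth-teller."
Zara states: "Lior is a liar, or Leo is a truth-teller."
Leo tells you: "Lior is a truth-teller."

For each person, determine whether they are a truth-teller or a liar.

Lior: truth-teller, Rosa: truth-teller, Ben: liar, Lena: liar, Zara: truth-teller, Leo: truth-teller

Consider Lior. Suppose Lior is a liar.
Then Lior's own statement would have to be false, but it can't be — contradiction.
So Lior is a truth-teller.
With that fixed, Leo's statement is true, so Leo is a truth-teller.
With that fixed, Ben's statement is false, so Ben is a liar.
With that fixed, Lena's statement is false, so Lena is a liar.
With that fixed, Zara's statement is true, so Zara is a truth-teller.
With that fixed, Rosa's statement is true, so Rosa is a truth-teller.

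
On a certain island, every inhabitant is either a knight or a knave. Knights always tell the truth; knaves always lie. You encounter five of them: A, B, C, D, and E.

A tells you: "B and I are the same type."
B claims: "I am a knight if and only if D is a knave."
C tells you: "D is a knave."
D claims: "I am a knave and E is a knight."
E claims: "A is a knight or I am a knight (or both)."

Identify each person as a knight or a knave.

A: knave, B: knight, C: knight, D: knave, E: knave

Consider A. Suppose A is a knight.
Then no assignment of the remaining roles makes every statement match its speaker's type — contradiction.
So A is a knave.
Consider B. Suppose B is a knave.
Then A's statement comes out true, contradicting A being a knave.
So B is a knight.
Consider C. Suppose C is a knave.
Then no assignment of the remaining roles makes every statement match its speaker's type — contradiction.
So C is a knight.
Consider D. Suppose D is a knight.
Then B's statement comes out false, contradicting B being a knight.
So D is a knave.
Consider E. Suppose E is a knight.
Then D's statement comes out true, contradicting D being a knave.
So E is a knave.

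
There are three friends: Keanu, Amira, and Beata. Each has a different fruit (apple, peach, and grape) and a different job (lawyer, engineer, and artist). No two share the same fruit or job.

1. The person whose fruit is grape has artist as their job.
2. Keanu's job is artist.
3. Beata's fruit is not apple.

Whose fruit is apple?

With clues 1–2, Keanu is impossible for the one with fruit apple.
With clues 1–3, Beata is impossible for the one with fruit apple.
That leaves Amira.

Amira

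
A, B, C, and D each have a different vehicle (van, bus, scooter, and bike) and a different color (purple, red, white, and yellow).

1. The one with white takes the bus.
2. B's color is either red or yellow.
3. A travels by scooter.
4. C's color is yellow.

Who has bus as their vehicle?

With clues 1–2, B is impossible for the one with vehicle bus.
With clues 1–3, A is impossible for the one with vehicle bus.
With clues 1–4, C is impossible for the one with vehicle bus.
That leaves D.

D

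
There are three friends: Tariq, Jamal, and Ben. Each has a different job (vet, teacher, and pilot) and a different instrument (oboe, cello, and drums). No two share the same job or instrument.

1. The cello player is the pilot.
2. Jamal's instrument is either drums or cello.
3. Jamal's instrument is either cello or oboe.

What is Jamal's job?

With clues 1–3, teacher and vet are impossible for Jamal's job.
That leaves pilot.

pilot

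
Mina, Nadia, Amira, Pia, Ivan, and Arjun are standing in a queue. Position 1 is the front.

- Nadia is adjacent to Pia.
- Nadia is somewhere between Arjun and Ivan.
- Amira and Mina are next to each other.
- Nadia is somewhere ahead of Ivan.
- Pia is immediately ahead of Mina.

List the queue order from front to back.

From clues 1–2: Nadia is in {2,3,4,5}.
From clues 1–4: Ivan is in {4,6}.
From clues 1–5: Arjun → position 1, Nadia → position 2, Pia → position 3, Mina → position 4, Amira → position 5, Ivan → position 6.

Arjun, Nadia, Pia, Mina, Amira, Ivan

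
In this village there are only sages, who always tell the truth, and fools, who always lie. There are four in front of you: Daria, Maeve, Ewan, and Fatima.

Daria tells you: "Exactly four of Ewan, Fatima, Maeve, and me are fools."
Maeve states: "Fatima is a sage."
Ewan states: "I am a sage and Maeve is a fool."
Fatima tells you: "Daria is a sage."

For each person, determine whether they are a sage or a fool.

Consider Daria. Suppose Daria is a sage.
Then Daria's own statement would have to be true, but it can't be — contradiction.
So Daria is a fool.
With that fixed, Fatima's statement is false, so Fatima is a fool.
With that fixed, Maeve's statement is false, so Maeve is a fool.
Consider Ewan. Suppose Ewan is a fool.
Then Daria's statement comes out true, contradicting Daria being a fool.
So Ewan is a sage.

Daria: fool, Maeve: fool, Ewan: sage, Fatima: fool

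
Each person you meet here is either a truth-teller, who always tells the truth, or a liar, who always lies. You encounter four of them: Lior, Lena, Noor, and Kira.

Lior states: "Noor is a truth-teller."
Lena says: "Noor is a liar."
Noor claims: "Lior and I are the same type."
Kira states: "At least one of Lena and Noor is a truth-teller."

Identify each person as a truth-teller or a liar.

Consider Lior. Suppose Lior is a liar.
Then whichever role Noor has, Noor's statement has the wrong truth value — contradiction.
So Lior is a truth-teller.
Consider Lena. Suppose Lena is a truth-teller.
Then no assignment of the remaining roles makes every statement match its speaker's type — contradiction.
So Lena is a liar.
Consider Noor. Suppose Noor is a liar.
Then Lior's statement comes out false, contradicting Lior being a truth-teller.
So Noor is a truth-teller.
With that fixed, Kira's statement is true, so Kira is a truth-teller.

Lior: truth-teller, Lena: liar, Noor: truth-teller, Kira: truth-teller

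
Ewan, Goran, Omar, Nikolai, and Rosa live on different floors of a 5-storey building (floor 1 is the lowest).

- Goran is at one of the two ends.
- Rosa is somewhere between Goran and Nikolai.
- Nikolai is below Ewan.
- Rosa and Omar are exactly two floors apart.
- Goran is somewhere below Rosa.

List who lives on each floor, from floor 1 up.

From clue 1: Goran is in {1,5}.
From clues 1–5: Goran → floor 1, Rosa → floor 2, Nikolai → floor 3, Omar → floor 4, Ewan → floor 5.

Goran, Rosa, Nikolai, Omar, Ewan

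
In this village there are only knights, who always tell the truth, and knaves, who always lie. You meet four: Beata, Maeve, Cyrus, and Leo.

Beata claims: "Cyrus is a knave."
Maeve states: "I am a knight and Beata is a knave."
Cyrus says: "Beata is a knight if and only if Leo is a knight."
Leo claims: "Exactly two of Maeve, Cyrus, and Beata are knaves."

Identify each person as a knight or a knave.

Consider Beata. Suppose Beata is a knight.
Then no assignment of the remaining roles makes every statement match its speaker's type — contradiction.
So Beata is a knave.
Consider Maeve. Suppose Maeve is a knave.
Then no assignment of the remaining roles makes every statement match its speaker's type — contradiction.
So Maeve is a knight.
Consider Cyrus. Suppose Cyrus is a knave.
Then Beata's statement comes out true, contradicting Beata being a knave.
So Cyrus is a knight.
With that fixed, Leo's statement is false, so Leo is a knave.

Beata: knave, Maeve: knight, Cyrus: knight, Leo: knave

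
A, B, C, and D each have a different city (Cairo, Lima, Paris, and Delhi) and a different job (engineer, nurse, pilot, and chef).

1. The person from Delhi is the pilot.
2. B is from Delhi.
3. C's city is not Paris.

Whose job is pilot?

B

With clues 1–2, A, C, and D are impossible for the one with job pilot.
That leaves B.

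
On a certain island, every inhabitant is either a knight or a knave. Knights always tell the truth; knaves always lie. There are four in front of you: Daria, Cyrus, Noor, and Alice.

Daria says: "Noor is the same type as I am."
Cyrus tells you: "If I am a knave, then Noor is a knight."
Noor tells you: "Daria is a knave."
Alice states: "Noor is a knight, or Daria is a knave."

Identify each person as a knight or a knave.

Consider Daria. Suppose Daria is a knight.
Then no assignment of the remaining roles makes every statement match its speaker's type — contradiction.
So Daria is a knave.
With that fixed, Noor's statement is true, so Noor is a knight.
With that fixed, Alice's statement is true, so Alice is a knight.
With that fixed, Cyrus's statement is true, so Cyrus is a knight.

Daria: knave, Cyrus: knight, Noor: knight, Alice: knight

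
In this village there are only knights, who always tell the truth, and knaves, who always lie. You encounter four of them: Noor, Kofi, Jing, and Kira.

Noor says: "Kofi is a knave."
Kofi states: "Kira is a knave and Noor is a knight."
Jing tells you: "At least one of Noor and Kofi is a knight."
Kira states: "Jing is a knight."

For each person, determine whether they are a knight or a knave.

Consider Noor. Suppose Noor is a knave.
Then no assignment of the remaining roles makes every statement match its speaker's type — contradiction.
So Noor is a knight.
With that fixed, Jing's statement is true, so Jing is a knight.
With that fixed, Kira's statement is true, so Kira is a knight.
With that fixed, Kofi's statement is false, so Kofi is a knave.

Noor: knight, Kofi: knave, Jing: knight, Kira: knight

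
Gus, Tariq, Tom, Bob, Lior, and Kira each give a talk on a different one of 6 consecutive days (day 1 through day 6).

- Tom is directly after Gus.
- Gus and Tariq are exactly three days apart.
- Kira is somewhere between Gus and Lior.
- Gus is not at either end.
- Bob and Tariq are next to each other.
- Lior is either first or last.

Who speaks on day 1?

Lior

With clue 1, Tom is ruled out for day 1.
With clues 1–3, Kira is ruled out for day 1.
With clues 1–4, Gus is ruled out for day 1.
With clues 1–5, Tariq is ruled out for day 1.
With clues 1–6, Bob is ruled out for day 1.
So day 1 is Lior.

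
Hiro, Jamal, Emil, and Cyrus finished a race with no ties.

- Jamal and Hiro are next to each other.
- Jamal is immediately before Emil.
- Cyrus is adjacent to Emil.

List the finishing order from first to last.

Hiro, Jamal, Emil, Cyrus

From clues 1–2: Hiro is in {1,2}.
From clues 1–3: Hiro → place 1, Jamal → place 2, Emil → place 3, Cyrus → place 4.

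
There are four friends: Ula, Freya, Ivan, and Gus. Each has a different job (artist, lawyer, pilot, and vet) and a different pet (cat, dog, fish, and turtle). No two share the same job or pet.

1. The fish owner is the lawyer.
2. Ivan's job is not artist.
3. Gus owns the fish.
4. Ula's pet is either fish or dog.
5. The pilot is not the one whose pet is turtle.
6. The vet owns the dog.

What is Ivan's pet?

cat

With clues 1–3, fish is impossible for Ivan's pet.
With clues 1–4, dog is impossible for Ivan's pet.
With clues 1–6, turtle is impossible for Ivan's pet.
That leaves cat.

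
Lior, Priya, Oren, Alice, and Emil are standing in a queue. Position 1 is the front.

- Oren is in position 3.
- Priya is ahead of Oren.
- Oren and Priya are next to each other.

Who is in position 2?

With clue 1, Oren is ruled out for position 2.
With clues 1–3, Alice, Emil, and Lior are ruled out for position 2.
So position 2 is Priya.

Priya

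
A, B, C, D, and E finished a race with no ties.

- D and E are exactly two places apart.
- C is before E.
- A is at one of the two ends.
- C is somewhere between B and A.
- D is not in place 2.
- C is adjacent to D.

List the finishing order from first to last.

A, C, D, B, E

From clues 1–2: C is in {1,2,3,4}.
From clues 1–3: A is in {1,5}.
From clues 1–5: A → place 1, C → place 2, B → place 4.
From clues 1–6: D → place 3, E → place 5.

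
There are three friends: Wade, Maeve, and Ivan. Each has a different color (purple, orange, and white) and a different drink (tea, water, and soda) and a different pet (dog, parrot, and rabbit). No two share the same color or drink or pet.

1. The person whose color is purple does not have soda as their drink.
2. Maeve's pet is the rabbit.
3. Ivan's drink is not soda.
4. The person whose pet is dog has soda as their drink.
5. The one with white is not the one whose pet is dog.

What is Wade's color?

With clues 1–4, purple is impossible for Wade's color.
With clues 1–5, white is impossible for Wade's color.
That leaves orange.

orange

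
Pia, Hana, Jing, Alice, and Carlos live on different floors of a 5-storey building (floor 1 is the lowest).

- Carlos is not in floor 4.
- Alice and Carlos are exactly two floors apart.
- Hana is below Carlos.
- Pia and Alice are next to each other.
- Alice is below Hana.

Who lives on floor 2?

Pia

With clues 1–2, Alice is ruled out for floor 2.
With clues 1–5, Carlos, Hana, and Jing are ruled out for floor 2.
So floor 2 is Pia.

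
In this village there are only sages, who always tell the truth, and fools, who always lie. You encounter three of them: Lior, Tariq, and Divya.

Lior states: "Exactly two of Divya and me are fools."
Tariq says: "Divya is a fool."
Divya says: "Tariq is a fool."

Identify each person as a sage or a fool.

Lior: fool, Tariq: fool, Divya: sage

Consider Lior. Suppose Lior is a sage.
Then Lior's own statement would have to be true, but it can't be — contradiction.
So Lior is a fool.
Consider Tariq. Suppose Tariq is a sage.
Then no assignment of the remaining roles makes every statement match its speaker's type — contradiction.
So Tariq is a fool.
With that fixed, Divya's statement is true, so Divya is a sage.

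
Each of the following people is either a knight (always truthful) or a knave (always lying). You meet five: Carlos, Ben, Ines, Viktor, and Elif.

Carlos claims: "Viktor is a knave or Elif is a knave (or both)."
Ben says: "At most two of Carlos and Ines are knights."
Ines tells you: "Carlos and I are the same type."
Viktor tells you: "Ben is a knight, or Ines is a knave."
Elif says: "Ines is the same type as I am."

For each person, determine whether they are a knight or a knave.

Carlos: knight, Ben: knight, Ines: knight, Viktor: knight, Elif: knave

Regardless of anyone's role, Ben's statement is true, so Ben is a knight.
With that fixed, Viktor's statement is true, so Viktor is a knight.
Consider Carlos. Suppose Carlos is a knave.
Then whichever role Ines has, Ines's statement has the wrong truth value — contradiction.
So Carlos is a knight.
Consider Ines. Suppose Ines is a knave.
Then whichever role Elif has, Elif's statement has the wrong truth value — contradiction.
So Ines is a knight.
Consider Elif. Suppose Elif is a knight.
Then Carlos's statement comes out false, contradicting Carlos being a knight.
So Elif is a knave.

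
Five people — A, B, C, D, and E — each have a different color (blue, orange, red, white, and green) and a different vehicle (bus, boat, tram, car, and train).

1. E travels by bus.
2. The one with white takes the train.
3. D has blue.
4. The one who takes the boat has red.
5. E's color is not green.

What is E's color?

With clues 1–2, white is impossible for E's color.
With clues 1–3, blue is impossible for E's color.
With clues 1–4, red is impossible for E's color.
With clues 1–5, green is impossible for E's color.
That leaves orange.

orange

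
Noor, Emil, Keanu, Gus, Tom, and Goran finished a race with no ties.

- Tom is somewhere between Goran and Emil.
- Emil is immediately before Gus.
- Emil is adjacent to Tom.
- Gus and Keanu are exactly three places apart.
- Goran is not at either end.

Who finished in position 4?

With clues 1–3, Goran, Keanu, and Noor are ruled out for place 4.
With clues 1–4, Gus is ruled out for place 4.
With clues 1–5, Emil is ruled out for place 4.
So place 4 is Tom.

Tom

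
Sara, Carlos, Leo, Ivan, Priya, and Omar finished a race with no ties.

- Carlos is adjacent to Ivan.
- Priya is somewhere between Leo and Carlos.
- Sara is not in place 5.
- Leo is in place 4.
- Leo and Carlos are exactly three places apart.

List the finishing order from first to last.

Carlos, Ivan, Priya, Leo, Omar, Sara

From clues 1–2: Priya is in {2,3,4,5}.
From clues 1–4: Priya → place 3, Leo → place 4, Omar → place 5, Sara → place 6.
From clues 1–5: Carlos → place 1, Ivan → place 2.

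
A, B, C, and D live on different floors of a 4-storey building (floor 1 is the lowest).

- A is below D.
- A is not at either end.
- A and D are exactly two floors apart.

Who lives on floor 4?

D

With clue 1, A is ruled out for floor 4.
With clues 1–3, B and C are ruled out for floor 4.
So floor 4 is D.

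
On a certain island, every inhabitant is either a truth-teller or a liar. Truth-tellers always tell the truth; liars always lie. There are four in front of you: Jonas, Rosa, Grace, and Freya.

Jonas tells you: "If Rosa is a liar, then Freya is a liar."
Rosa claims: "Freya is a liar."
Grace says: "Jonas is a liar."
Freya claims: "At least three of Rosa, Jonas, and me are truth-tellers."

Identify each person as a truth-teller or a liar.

Consider Jonas. Suppose Jonas is a liar.
Then no assignment of the remaining roles makes every statement match its speaker's type — contradiction.
So Jonas is a truth-teller.
With that fixed, Grace's statement is false, so Grace is a liar.
Consider Rosa. Suppose Rosa is a liar.
Then no assignment of the remaining roles makes every statement match its speaker's type — contradiction.
So Rosa is a truth-teller.
Consider Freya. Suppose Freya is a truth-teller.
Then Rosa's statement comes out false, contradicting Rosa being a truth-teller.
So Freya is a liar.

Jonas: truth-teller, Rosa: truth-teller, Grace: liar, Freya: liar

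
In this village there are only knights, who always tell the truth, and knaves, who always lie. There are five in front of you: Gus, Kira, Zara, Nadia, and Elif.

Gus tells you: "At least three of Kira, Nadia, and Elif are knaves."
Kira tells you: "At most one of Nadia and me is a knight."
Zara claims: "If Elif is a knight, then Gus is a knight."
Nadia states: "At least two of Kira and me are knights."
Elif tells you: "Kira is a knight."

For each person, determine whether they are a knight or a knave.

Gus: knave, Kira: knight, Zara: knave, Nadia: knave, Elif: knight

Consider Gus. Suppose Gus is a knight.
Then no assignment of the remaining roles makes every statement match its speaker's type — contradiction.
So Gus is a knave.
Consider Kira. Suppose Kira is a knave.
Then Kira's own statement would have to be false, but it can't be — contradiction.
So Kira is a knight.
With that fixed, Elif's statement is true, so Elif is a knight.
With that fixed, Zara's statement is false, so Zara is a knave.
Consider Nadia. Suppose Nadia is a knight.
Then Kira's statement comes out false, contradicting Kira being a knight.
So Nadia is a knave.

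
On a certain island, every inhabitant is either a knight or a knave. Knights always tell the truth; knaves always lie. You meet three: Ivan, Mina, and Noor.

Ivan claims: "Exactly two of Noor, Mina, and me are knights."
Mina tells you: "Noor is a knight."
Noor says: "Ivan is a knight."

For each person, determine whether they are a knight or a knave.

Ivan: knave, Mina: knave, Noor: knave

Consider Ivan. Suppose Ivan is a knight.
Then no assignment of the remaining roles makes every statement match its speaker's type — contradiction.
So Ivan is a knave.
With that fixed, Noor's statement is false, so Noor is a knave.
With that fixed, Mina's statement is false, so Mina is a knave.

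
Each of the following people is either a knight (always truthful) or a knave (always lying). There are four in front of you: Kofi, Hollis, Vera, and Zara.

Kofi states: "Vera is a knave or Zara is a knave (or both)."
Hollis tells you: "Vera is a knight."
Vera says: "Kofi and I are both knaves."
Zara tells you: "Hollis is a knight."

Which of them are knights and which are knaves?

Kofi: knight, Hollis: knave, Vera: knave, Zara: knave

Consider Kofi. Suppose Kofi is a knave.
Then whichever role Vera has, Vera's statement has the wrong truth value — contradiction.
So Kofi is a knight.
With that fixed, Vera's statement is false, so Vera is a knave.
With that fixed, Hollis's statement is false, so Hollis is a knave.
With that fixed, Zara's statement is false, so Zara is a knave.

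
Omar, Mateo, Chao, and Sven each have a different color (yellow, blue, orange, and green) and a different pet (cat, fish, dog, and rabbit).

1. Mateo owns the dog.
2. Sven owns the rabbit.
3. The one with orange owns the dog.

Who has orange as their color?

Mateo

With clues 1–3, Chao, Omar, and Sven are impossible for the one with color orange.
That leaves Mateo.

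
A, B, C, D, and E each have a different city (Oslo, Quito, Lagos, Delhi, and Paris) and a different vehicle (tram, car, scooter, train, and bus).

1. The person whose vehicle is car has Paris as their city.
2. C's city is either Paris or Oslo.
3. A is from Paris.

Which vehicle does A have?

With clues 1–3, bus, scooter, train, and tram are impossible for A's vehicle.
That leaves car.

car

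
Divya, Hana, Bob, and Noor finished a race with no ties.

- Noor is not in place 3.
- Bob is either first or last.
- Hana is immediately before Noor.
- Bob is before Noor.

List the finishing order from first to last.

From clue 1: Noor is in {1,2,4}.
From clues 1–2: Bob is in {1,4}.
From clues 1–3: Divya is in {2,3}.
From clues 1–4: Bob → place 1, Divya → place 2, Hana → place 3, Noor → place 4.

Bob, Divya, Hana, Noor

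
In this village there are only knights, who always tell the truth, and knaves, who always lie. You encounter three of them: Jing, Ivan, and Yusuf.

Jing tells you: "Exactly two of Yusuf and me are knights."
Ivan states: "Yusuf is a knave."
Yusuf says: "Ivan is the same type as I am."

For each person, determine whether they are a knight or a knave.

Jing: knave, Ivan: knight, Yusuf: knave

Consider Jing. Suppose Jing is a knight.
Then no assignment of the remaining roles makes every statement match its speaker's type — contradiction.
So Jing is a knave.
Consider Ivan. Suppose Ivan is a knave.
Then whichever role Yusuf has, Yusuf's statement has the wrong truth value — contradiction.
So Ivan is a knight.
Consider Yusuf. Suppose Yusuf is a knight.
Then Ivan's statement comes out false, contradicting Ivan being a knight.
So Yusuf is a knave.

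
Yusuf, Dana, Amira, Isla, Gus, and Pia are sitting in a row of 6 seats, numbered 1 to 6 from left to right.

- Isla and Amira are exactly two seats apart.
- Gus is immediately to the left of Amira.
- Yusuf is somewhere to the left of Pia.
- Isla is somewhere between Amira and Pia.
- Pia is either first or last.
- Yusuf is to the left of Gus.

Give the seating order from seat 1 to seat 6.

Yusuf, Gus, Amira, Dana, Isla, Pia

From clues 1–2: Amira is in {2,3,4,5,6}.
From clues 1–3: Yusuf is in {1,2,3,4,5}.
From clues 1–4: Isla is in {3,4,5}.
From clues 1–5: Pia → seat 6.
From clues 1–6: Yusuf → seat 1, Gus → seat 2, Amira → seat 3, Dana → seat 4, Isla → seat 5.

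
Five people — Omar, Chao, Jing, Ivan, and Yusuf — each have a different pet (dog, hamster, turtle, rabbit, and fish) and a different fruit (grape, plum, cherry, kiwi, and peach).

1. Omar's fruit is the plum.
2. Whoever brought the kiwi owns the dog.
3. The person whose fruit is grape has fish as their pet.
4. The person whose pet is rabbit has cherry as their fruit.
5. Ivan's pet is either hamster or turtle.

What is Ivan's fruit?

Clue 1 rules out plum for Ivan's fruit.
With clues 1–5, cherry, grape, and kiwi are impossible for Ivan's fruit.
That leaves peach.

peach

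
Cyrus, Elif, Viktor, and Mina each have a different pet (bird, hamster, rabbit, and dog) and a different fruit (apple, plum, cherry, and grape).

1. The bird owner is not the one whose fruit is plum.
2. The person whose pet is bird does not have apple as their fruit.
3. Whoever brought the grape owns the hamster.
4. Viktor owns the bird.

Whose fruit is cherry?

Viktor

With clues 1–4, Cyrus, Elif, and Mina are impossible for the one with fruit cherry.
That leaves Viktor.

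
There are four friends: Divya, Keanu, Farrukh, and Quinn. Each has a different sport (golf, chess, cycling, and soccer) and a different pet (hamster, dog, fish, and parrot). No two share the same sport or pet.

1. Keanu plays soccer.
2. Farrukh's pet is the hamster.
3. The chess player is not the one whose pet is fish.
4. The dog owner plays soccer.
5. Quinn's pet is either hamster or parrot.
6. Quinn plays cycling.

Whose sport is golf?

Clue 1 rules out Keanu for the one with sport golf.
With clues 1–6, Farrukh and Quinn are impossible for the one with sport golf.
That leaves Divya.

Divya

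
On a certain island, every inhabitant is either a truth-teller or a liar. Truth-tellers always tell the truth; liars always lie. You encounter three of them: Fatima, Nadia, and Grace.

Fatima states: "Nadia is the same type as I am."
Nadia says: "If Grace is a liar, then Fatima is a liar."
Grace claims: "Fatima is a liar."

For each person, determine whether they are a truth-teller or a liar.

Consider Fatima. Suppose Fatima is a truth-teller.
Then no assignment of the remaining roles makes every statement match its speaker's type — contradiction.
So Fatima is a liar.
With that fixed, Nadia's statement is true, so Nadia is a truth-teller.
With that fixed, Grace's statement is true, so Grace is a truth-teller.

Fatima: liar, Nadia: truth-teller, Grace: truth-teller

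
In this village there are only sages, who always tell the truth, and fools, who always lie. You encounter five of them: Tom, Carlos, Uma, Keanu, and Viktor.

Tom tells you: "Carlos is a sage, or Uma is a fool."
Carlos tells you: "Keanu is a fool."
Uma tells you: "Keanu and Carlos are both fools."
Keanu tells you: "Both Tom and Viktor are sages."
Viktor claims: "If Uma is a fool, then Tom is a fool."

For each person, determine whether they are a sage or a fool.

Tom: sage, Carlos: sage, Uma: fool, Keanu: fool, Viktor: fool

Consider Tom. Suppose Tom is a fool.
Then no assignment of the remaining roles makes every statement match its speaker's type — contradiction.
So Tom is a sage.
Consider Carlos. Suppose Carlos is a fool.
Then no assignment of the remaining roles makes every statement match its speaker's type — contradiction.
So Carlos is a sage.
With that fixed, Uma's statement is false, so Uma is a fool.
With that fixed, Viktor's statement is false, so Viktor is a fool.
With that fixed, Keanu's statement is false, so Keanu is a fool.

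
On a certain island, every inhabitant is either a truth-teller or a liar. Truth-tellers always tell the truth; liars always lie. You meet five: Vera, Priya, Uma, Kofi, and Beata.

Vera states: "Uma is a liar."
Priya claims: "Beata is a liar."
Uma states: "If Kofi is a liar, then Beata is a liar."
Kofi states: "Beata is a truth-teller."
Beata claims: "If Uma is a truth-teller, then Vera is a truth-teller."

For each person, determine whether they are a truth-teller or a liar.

Vera: liar, Priya: truth-teller, Uma: truth-teller, Kofi: liar, Beata: liar

Consider Vera. Suppose Vera is a truth-teller.
Then no assignment of the remaining roles makes every statement match its speaker's type — contradiction.
So Vera is a liar.
Consider Priya. Suppose Priya is a liar.
Then no assignment of the remaining roles makes every statement match its speaker's type — contradiction.
So Priya is a truth-teller.
Consider Uma. Suppose Uma is a liar.
Then Vera's statement comes out true, contradicting Vera being a liar.
So Uma is a truth-teller.
With that fixed, Beata's statement is false, so Beata is a liar.
With that fixed, Kofi's statement is false, so Kofi is a liar.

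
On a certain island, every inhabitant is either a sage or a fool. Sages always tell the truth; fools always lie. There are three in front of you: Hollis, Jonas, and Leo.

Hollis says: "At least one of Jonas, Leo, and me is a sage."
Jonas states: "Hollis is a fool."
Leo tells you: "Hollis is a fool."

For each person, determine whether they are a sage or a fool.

Consider Hollis. Suppose Hollis is a fool.
Then no assignment of the remaining roles makes every statement match its speaker's type — contradiction.
So Hollis is a sage.
With that fixed, Jonas's statement is false, so Jonas is a fool.
With that fixed, Leo's statement is false, so Leo is a fool.

Hollis: sage, Jonas: fool, Leo: fool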